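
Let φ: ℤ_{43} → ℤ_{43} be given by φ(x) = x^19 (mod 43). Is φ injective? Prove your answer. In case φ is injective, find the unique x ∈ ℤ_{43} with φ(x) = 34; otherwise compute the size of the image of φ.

Since 43 is prime, the nonzero elements of ℤ_{43} form a cyclic group of order 42.
As gcd(19, 42) = 1, raising to the 19th power is a bijection on this group: if a^19 ≡ b^19 then (ab^{−1})^19 = 1, and the only element of order dividing gcd(19, 42) = 1 is 1, so a = b.
With φ(0) = 0 this makes φ injective on all of ℤ_{43}, hence bijective (finite equal-size domain and codomain). In particular φ is injective.
Since φ is injective, we find the preimage of 34. The inverse of x ↦ x^19 on (ℤ_{43})^× is x ↦ x^31, because 19·31 = 589 = 14·42 + 1 ≡ 1 (mod 42) and x^{42} = 1 for x ≠ 0 (Fermat). So φ⁻¹(34) = 34^31 mod 43.
Repeated squaring mod 43: 34^1 ≡ 34, 34^2 ≡ 34² = 1156 ≡ 38, 34^4 ≡ 38² = 1444 ≡ 25, 34^8 ≡ 25² = 625 ≡ 23, 34^16 ≡ 23² = 529 ≡ 13. Since 31 = 16 + 8 + 4 + 2 + 1, 34^31 ≡ 13·23·25·38·34: 13·23 = 299 ≡ 41, then 41·25 = 1025 ≡ 36, then 36·38 = 1368 ≡ 35, then 35·34 = 1190 ≡ 29. So 34^31 ≡ 29 (mod 43).
Hence φ⁻¹(34) = 29.

29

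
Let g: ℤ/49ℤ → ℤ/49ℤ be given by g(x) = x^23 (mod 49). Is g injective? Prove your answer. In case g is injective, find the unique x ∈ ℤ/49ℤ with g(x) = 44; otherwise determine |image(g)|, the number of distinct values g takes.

43

g(0) = 0^23 = 0.
g(7): Repeated squaring mod 49: 7^1 ≡ 7, 7^2 ≡ 7² = 49 ≡ 0, 7^4 ≡ 0² = 0, 7^8 ≡ 0² = 0, 7^16 ≡ 0² = 0. Since 23 = 16 + 4 + 2 + 1, 7^23 ≡ 0·0·0·7: 0·0 = 0, then 0·0 = 0, then 0·7 = 0. So 7^23 ≡ 0 (mod 49).
So g(0) = g(7) = 0 while 0 ≠ 7, hence g is not injective.
Since g is not injective, we determine |image(g)|. Computing x^23 mod 49 for each x (by repeated squaring, reducing mod 49 at every step), the values g(0), g(1), …, g(48) are: 0, 1, 4, 40, 16, 24, 13, 0, 15, 32, 47, 23, 3, 27, 0, 29, 11, 5, 30, 31, 41, 0, 43, 39, 12, 37, 10, 6, 0, 8, 18, 19, 44, 38, 20, 0, 22, 46, 26, 2, 17, 34, 0, 36, 25, 33, 9, 45, 48.
The distinct values are {0, 1, 2, 3, 4, 5, 6, 8, 9, 10, 11, 12, 13, 15, 16, 17, 18, 19, 20, 22, 23, 24, 25, 26, 27, 29, 30, 31, 32, 33, 34, 36, 37, 38, 39, 40, 41, 43, 44, 45, 46, 47, 48}; there are 43 of them.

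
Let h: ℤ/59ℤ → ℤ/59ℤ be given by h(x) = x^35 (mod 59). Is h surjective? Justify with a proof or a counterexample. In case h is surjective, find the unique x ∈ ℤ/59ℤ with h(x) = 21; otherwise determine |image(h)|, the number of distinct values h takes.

Since 59 is prime, the nonzero elements of ℤ/59ℤ form a cyclic group of order 58.
As gcd(35, 58) = 1, raising to the 35th power is a bijection on this group: if u^35 ≡ v^35 then (uv^{−1})^35 = 1, and the only element of order dividing gcd(35, 58) = 1 is 1, so u = v.
With h(0) = 0 this makes h injective on all of ℤ/59ℤ, hence bijective (finite equal-size domain and codomain). In particular h is surjective.
Since h is surjective, we find the preimage of 21. The inverse of x ↦ x^35 on (ℤ/59ℤ)^× is x ↦ x^5, because 35·5 = 175 = 3·58 + 1 ≡ 1 (mod 58) and x^{58} = 1 for x ≠ 0 (Fermat). So h⁻¹(21) = 21^5 mod 59.
Repeated squaring mod 59: 21^1 ≡ 21, 21^2 ≡ 21² = 441 ≡ 28, 21^4 ≡ 28² = 784 ≡ 17. Since 5 = 4 + 1, 21^5 ≡ 17·21: 17·21 = 357 ≡ 3. So 21^5 ≡ 3 (mod 59).
Hence h⁻¹(21) = 3.

3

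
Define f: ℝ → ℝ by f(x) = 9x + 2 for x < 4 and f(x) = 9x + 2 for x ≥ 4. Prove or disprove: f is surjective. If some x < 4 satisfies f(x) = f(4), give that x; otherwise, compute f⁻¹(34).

32/9

Both pieces are strictly increasing (slopes 9 and 9), so each is injective on its own interval.
The left piece maps (−∞, 4) onto (−∞, 38); the right piece maps [4, ∞) onto [38, ∞).
These images together cover ℝ, so f is surjective.
Because the two images are disjoint, no x < 4 has f(x) = f(4), so we compute f⁻¹(34): 34 lies in (−∞, 38), so solve 9x + 2 = 34: x = (34 − 2)/9 = 32/9.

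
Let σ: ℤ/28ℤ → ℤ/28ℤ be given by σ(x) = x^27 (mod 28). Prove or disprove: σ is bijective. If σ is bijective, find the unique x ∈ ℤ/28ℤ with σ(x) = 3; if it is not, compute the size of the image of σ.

9

σ(2): Repeated squaring mod 28: 2^1 ≡ 2, 2^2 ≡ 2² = 4, 2^4 ≡ 4² = 16, 2^8 ≡ 16² = 256 ≡ 4, 2^16 ≡ 4² = 16. Since 27 = 16 + 8 + 2 + 1, 2^27 ≡ 16·4·4·2: 16·4 = 64 ≡ 8, then 8·4 = 32 ≡ 4, then 4·2 = 8. So 2^27 ≡ 8 (mod 28).
σ(4): Repeated squaring mod 28: 4^1 ≡ 4, 4^2 ≡ 4² = 16, 4^4 ≡ 16² = 256 ≡ 4, 4^8 ≡ 4² = 16, 4^16 ≡ 16² = 256 ≡ 4. Since 27 = 16 + 8 + 2 + 1, 4^27 ≡ 4·16·16·4: 4·16 = 64 ≡ 8, then 8·16 = 128 ≡ 16, then 16·4 = 64 ≡ 8. So 4^27 ≡ 8 (mod 28).
So σ(2) = σ(4) = 8 while 2 ≠ 4, so σ is not injective, hence not bijective.
Since σ is not bijective, we determine |image(σ)|. Computing x^27 mod 28 for each x (by repeated squaring, reducing mod 28 at every step), the values σ(0), σ(1), …, σ(27) are: 0, 1, 8, 27, 8, 13, 20, 7, 8, 1, 20, 15, 20, 13, 0, 15, 8, 13, 8, 27, 20, 21, 8, 15, 20, 1, 20, 27.
The distinct values are {0, 1, 7, 8, 13, 15, 20, 21, 27}; there are 9 of them.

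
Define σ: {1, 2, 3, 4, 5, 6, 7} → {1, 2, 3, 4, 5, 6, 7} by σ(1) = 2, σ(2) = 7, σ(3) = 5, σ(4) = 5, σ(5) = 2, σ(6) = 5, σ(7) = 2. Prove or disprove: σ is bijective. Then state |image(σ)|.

3

σ(3) = 5 = σ(4) with 3 ≠ 4, so σ is not injective, hence not bijective.
The image of σ is {2, 5, 7}, which has 3 elements.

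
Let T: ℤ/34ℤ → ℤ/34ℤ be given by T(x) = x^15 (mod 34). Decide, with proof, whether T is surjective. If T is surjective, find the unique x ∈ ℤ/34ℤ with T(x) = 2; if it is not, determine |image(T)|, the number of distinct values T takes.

26

Computing x^15 mod 34 for each x (by repeated squaring, reducing mod 34 at every step), the values T(0), T(1), …, T(33) are: 0, 1, 26, 23, 30, 7, 20, 5, 32, 19, 12, 31, 10, 21, 28, 25, 16, 17, 18, 9, 6, 13, 24, 3, 22, 15, 2, 29, 14, 27, 4, 11, 8, 33.
Every element of ℤ/34ℤ appears exactly once in this list, so T is a bijection, and in particular surjective.
Since T is surjective, we read off the preimage of 2 from the same table: T(26) = 2, so T⁻¹(2) = 26.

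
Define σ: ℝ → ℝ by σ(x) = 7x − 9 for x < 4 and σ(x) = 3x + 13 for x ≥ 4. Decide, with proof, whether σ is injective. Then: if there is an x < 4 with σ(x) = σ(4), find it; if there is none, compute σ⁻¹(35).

Both pieces are strictly increasing (slopes 7 and 3), so each is injective on its own interval.
The left piece maps (−∞, 4) onto (−∞, 19); the right piece maps [4, ∞) onto [25, ∞).
These images are disjoint, so no value is attained by both pieces. Thus σ is injective.
Because the two images are disjoint, no x < 4 has σ(x) = σ(4), so we compute σ⁻¹(35): 35 lies in [25, ∞), so solve 3x + 13 = 35: x = (35 − 13)/3 = 22/3.

22/3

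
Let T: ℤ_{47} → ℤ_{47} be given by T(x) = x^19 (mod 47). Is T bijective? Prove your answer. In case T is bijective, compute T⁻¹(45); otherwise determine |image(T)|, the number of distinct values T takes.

11

Since 47 is prime, the nonzero elements of ℤ_{47} form a cyclic group of order 46.
As gcd(19, 46) = 1, raising to the 19th power is a bijection on this group: if u^19 ≡ v^19 then (uv^{−1})^19 = 1, and the only element of order dividing gcd(19, 46) = 1 is 1, so u = v.
With T(0) = 0 this makes T injective on all of ℤ_{47}, hence bijective (finite equal-size domain and codomain). In particular T is bijective.
Since T is bijective, we find the preimage of 45. The inverse of x ↦ x^19 on (ℤ_{47})^× is x ↦ x^17, because 19·17 = 323 = 7·46 + 1 ≡ 1 (mod 46) and x^{46} = 1 for x ≠ 0 (Fermat). So T⁻¹(45) = 45^17 mod 47.
Repeated squaring mod 47: 45^1 ≡ 45, 45^2 ≡ 45² = 2025 ≡ 4, 45^4 ≡ 4² = 16, 45^8 ≡ 16² = 256 ≡ 21, 45^16 ≡ 21² = 441 ≡ 18. Since 17 = 16 + 1, 45^17 ≡ 18·45: 18·45 = 810 ≡ 11. So 45^17 ≡ 11 (mod 47).
Hence T⁻¹(45) = 11.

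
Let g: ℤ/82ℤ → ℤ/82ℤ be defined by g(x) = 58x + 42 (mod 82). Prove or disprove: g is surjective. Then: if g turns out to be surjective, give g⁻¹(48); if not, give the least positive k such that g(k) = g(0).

41

Since gcd(58, 82) = 2, we have 58x ≡ 0 (mod 2) for all x, so g(x) ≡ 0 (mod 2).
But 1 ≢ 0 (mod 2), so 1 ∈ ℤ/82ℤ has no preimage. Thus g is not surjective.
Since g is not surjective, we find the least positive k with g(k) = g(0): this means 58k ≡ 0 (mod 82), i.e. 82 ∣ 58k. Since gcd(58, 82) = 2, dividing through by 2 this holds exactly when 41 ∣ 29k, and as gcd(29, 41) = 1, exactly when 41 ∣ k.
The smallest positive such k is 41.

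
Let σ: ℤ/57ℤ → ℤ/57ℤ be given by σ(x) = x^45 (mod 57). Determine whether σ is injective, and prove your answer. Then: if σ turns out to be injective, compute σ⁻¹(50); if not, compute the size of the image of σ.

9

σ(1) = 1^45 = 1.
σ(4): Repeated squaring mod 57: 4^1 ≡ 4, 4^2 ≡ 4² = 16, 4^4 ≡ 16² = 256 ≡ 28, 4^8 ≡ 28² = 784 ≡ 43, 4^16 ≡ 43² = 1849 ≡ 25, 4^32 ≡ 25² = 625 ≡ 55. Since 45 = 32 + 8 + 4 + 1, 4^45 ≡ 55·43·28·4: 55·43 = 2365 ≡ 28, then 28·28 = 784 ≡ 43, then 43·4 = 172 ≡ 1. So 4^45 ≡ 1 (mod 57).
So σ(1) = σ(4) = 1 while 1 ≠ 4, thus σ is not injective.
Since σ is not injective, we determine |image(σ)|. Computing x^45 mod 57 for each x (by repeated squaring, reducing mod 57 at every step), the values σ(0), σ(1), …, σ(56) are: 0, 1, 56, 18, 1, 20, 39, 1, 56, 39, 37, 20, 18, 37, 56, 18, 1, 20, 18, 19, 20, 18, 37, 20, 39, 1, 20, 18, 1, 56, 39, 37, 56, 18, 37, 20, 39, 37, 38, 39, 37, 56, 39, 1, 20, 39, 37, 20, 18, 1, 56, 18, 37, 56, 39, 1, 56.
The distinct values are {0, 1, 18, 19, 20, 37, 38, 39, 56}; there are 9 of them.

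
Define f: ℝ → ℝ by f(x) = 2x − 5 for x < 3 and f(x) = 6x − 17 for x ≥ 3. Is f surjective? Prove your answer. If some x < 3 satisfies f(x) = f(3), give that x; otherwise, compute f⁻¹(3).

10/3

Both pieces are strictly increasing (slopes 2 and 6), so each is injective on its own interval.
The left piece maps (−∞, 3) onto (−∞, 1); the right piece maps [3, ∞) onto [1, ∞).
These images together cover ℝ, so f is surjective.
Because the two images are disjoint, no x < 3 has f(x) = f(3), so we compute f⁻¹(3): 3 lies in [1, ∞), so solve 6x − 17 = 3: x = (3 + 17)/6 = 10/3.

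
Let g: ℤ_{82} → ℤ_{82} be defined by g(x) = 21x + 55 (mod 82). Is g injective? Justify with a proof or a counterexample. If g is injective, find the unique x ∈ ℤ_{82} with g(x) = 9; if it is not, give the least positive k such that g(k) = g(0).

By definition, g is injective when g(x_1) = g(x_2) forces x_1 = x_2.
If g(x_1) = g(x_2), then 21x_1 ≡ 21x_2 (mod 82). Because gcd(21, 82) = 1, we may cancel 21 to get x_1 ≡ x_2 (mod 82).
So g is injective.
We now compute 21⁻¹ mod 82 explicitly. Euclid's algorithm: 82 = 3·21 + 19, 21 = 1·19 + 2, 19 = 9·2 + 1; back-substituting gives 1 = 43·21 − 11·82, so 21⁻¹ ≡ 43 (mod 82).
Since g is injective, we find g⁻¹(9): we need 21x ≡ 9 − 55 ≡ 36 (mod 82). Using 21⁻¹ = 43: x ≡ 43·36 = 1548 = 18·82 + 72, so x = 72.
Check: g(72) = 21·72 + 55 = 1567 = 19·82 + 9 ≡ 9 (mod 82).

72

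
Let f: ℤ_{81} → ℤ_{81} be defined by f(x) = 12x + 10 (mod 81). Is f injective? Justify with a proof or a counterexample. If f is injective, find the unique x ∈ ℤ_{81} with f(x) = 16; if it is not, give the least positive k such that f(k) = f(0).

27

We have gcd(12, 81) = 3 > 1. Taking s = 0 and t = 27: f(0) = 10 and f(27) = 12·27 + 10 = 334 ≡ 10 (mod 81).
So f(0) = f(27) while 0 ≠ 27, therefore f is not injective.
Since f is not injective, we find the least positive k with f(k) = f(0): this means 12k ≡ 0 (mod 81), i.e. 81 ∣ 12k. Since gcd(12, 81) = 3, dividing through by 3 this holds exactly when 27 ∣ 4k, and as gcd(4, 27) = 1, exactly when 27 ∣ k.
The smallest positive such k is 27.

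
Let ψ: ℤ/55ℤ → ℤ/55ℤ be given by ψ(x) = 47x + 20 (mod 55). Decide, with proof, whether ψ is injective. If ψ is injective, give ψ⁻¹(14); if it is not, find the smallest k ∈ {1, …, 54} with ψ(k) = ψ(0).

42

If ψ(a) = ψ(b), then 47a ≡ 47b (mod 55). Because gcd(47, 55) = 1, we may cancel 47 to get a ≡ b (mod 55).
Therefore ψ is injective.
We now compute 47⁻¹ mod 55 explicitly. Euclid's algorithm: 55 = 1·47 + 8, 47 = 5·8 + 7, 8 = 1·7 + 1; back-substituting gives 1 = 48·47 − 41·55, so 47⁻¹ ≡ 48 (mod 55).
Since ψ is injective, we find ψ⁻¹(14): we need 47x ≡ 14 − 20 ≡ 49 (mod 55). Using 47⁻¹ = 48: x ≡ 48·49 = 2352 = 42·55 + 42, so x = 42.
Check: ψ(42) = 47·42 + 20 = 1994 = 36·55 + 14 ≡ 14 (mod 55).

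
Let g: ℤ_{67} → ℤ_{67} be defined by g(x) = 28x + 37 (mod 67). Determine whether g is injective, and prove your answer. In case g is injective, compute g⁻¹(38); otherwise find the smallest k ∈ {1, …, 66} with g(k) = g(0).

Recall: injectivity means: for all u, v in the domain, g(u) = g(v) implies u = v.
Suppose g(u) = g(v) in ℤ_{67}. Then 28u + 37 ≡ 28v + 37 (mod 67), hence 28(u − v) ≡ 0 (mod 67).
Since gcd(28, 67) = 1, 28 is invertible modulo 67, therefore u − v ≡ 0 (mod 67), i.e. u = v.
Thus g is injective.
We now compute 28⁻¹ mod 67 explicitly. Euclid's algorithm: 67 = 2·28 + 11, 28 = 2·11 + 6, 11 = 1·6 + 5, 6 = 1·5 + 1; back-substituting gives 1 = 12·28 − 5·67, so 28⁻¹ ≡ 12 (mod 67).
Since g is injective, we find g⁻¹(38): we need 28x ≡ 38 − 37 ≡ 1 (mod 67). Using 28⁻¹ = 12: x ≡ 12·1 = 12, so x = 12.
Check: g(12) = 28·12 + 37 = 373 = 5·67 + 38 ≡ 38 (mod 67).

12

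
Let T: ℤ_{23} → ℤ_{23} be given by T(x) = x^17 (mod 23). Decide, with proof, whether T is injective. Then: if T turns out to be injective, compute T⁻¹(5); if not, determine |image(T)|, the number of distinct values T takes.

21

Since 23 is prime, the nonzero elements of ℤ_{23} form a cyclic group of order 22.
As gcd(17, 22) = 1, raising to the 17th power is a bijection on this group: if s^17 ≡ t^17 then (st^{−1})^17 = 1, and the only element of order dividing gcd(17, 22) = 1 is 1, so s = t.
With T(0) = 0 this makes T injective on all of ℤ_{23}, hence bijective (finite equal-size domain and codomain). In particular T is injective.
Since T is injective, we find the preimage of 5. The inverse of x ↦ x^17 on (ℤ_{23})^× is x ↦ x^13, because 17·13 = 221 = 10·22 + 1 ≡ 1 (mod 22) and x^{22} = 1 for x ≠ 0 (Fermat). So T⁻¹(5) = 5^13 mod 23.
Repeated squaring mod 23: 5^1 ≡ 5, 5^2 ≡ 5² = 25 ≡ 2, 5^4 ≡ 2² = 4, 5^8 ≡ 4² = 16. Since 13 = 8 + 4 + 1, 5^13 ≡ 16·4·5: 16·4 = 64 ≡ 18, then 18·5 = 90 ≡ 21. So 5^13 ≡ 21 (mod 23).
Hence T⁻¹(5) = 21.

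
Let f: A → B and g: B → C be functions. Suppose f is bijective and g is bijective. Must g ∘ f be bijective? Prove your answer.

Injectivity: if g(f(x_1)) = g(f(x_2)) then f(x_1) = f(x_2) (g injective) so x_1 = x_2 (f injective).
Surjectivity: for c ∈ C pick b with g(b) = c, then a with f(a) = b; then (g ∘ f)(a) = c.
So g ∘ f is bijective.

bijective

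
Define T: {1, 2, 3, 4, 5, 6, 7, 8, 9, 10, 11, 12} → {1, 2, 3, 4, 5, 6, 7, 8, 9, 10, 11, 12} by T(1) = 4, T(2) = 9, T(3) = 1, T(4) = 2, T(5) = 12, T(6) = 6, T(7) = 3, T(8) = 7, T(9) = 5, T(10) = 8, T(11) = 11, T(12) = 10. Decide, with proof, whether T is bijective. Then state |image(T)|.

The values 4, 9, 1, 2, 12, 6, 3, 7, 5, 8, 11, 10 are a permutation of {1, 2, 3, 4, 5, 6, 7, 8, 9, 10, 11, 12}: each element appears exactly once.
So T is injective and surjective, hence bijective.
The image of T is {1, 2, 3, 4, 5, 6, 7, 8, 9, 10, 11, 12}, which has 12 elements.

12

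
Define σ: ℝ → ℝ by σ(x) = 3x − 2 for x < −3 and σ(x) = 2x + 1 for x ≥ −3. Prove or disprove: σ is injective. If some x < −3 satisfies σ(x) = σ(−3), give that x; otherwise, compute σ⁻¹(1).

0

Both pieces are strictly increasing (slopes 3 and 2), so each is injective on its own interval.
The left piece maps (−∞, −3) onto (−∞, −11); the right piece maps [−3, ∞) onto [−5, ∞).
These images are disjoint, so no value is attained by both pieces. Therefore σ is injective.
Because the two images are disjoint, no x < −3 has σ(x) = σ(−3), so we compute σ⁻¹(1): 1 lies in [−5, ∞), so solve 2x + 1 = 1: x = (1 − 1)/2 = 0.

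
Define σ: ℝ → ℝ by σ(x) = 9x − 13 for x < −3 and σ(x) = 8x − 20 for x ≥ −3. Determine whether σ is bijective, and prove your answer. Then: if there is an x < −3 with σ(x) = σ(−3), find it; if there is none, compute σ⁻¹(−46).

Both pieces are strictly increasing (slopes 9 and 8), so each is injective on its own interval.
The left piece maps (−∞, −3) onto (−∞, −40); the right piece maps [−3, ∞) onto [−44, ∞).
These images overlap. In particular σ(−3) = −44 (right piece), and solving 9x − 13 = −44 on the left piece gives x = −31/9 < −3.
So σ(−31/9) = σ(−3) with −31/9 ≠ −3, and σ is not injective, hence not bijective. This x = −31/9 is the requested value below −3.

-31/9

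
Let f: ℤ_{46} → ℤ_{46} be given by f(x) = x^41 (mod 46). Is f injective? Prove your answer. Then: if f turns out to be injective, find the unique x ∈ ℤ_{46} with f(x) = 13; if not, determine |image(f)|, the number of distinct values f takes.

Computing x^41 mod 46 for each x (by repeated squaring, reducing mod 46 at every step), the values f(0), f(1), …, f(45) are: 0, 1, 26, 29, 32, 7, 18, 11, 4, 13, 44, 15, 8, 25, 10, 19, 12, 5, 16, 37, 40, 43, 22, 23, 24, 3, 6, 9, 30, 41, 34, 27, 36, 21, 38, 31, 2, 33, 42, 35, 28, 39, 14, 17, 20, 45.
Every element of ℤ_{46} appears exactly once in this list, so f is a bijection, and in particular injective.
Since f is injective, we read off the preimage of 13 from the same table: f(9) = 13, so f⁻¹(13) = 9.

9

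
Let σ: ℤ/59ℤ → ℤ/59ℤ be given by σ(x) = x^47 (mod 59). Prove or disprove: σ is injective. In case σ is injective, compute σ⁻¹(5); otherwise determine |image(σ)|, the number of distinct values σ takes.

21

Since 59 is prime, the nonzero elements of ℤ/59ℤ form a cyclic group of order 58.
As gcd(47, 58) = 1, raising to the 47th power is a bijection on this group: if a^47 ≡ b^47 then (ab^{−1})^47 = 1, and the only element of order dividing gcd(47, 58) = 1 is 1, so a = b.
With σ(0) = 0 this makes σ injective on all of ℤ/59ℤ, hence bijective (finite equal-size domain and codomain). In particular σ is injective.
Since σ is injective, we find the preimage of 5. The inverse of x ↦ x^47 on (ℤ/59ℤ)^× is x ↦ x^21, because 47·21 = 987 = 17·58 + 1 ≡ 1 (mod 58) and x^{58} = 1 for x ≠ 0 (Fermat). So σ⁻¹(5) = 5^21 mod 59.
Repeated squaring mod 59: 5^1 ≡ 5, 5^2 ≡ 5² = 25, 5^4 ≡ 25² = 625 ≡ 35, 5^8 ≡ 35² = 1225 ≡ 45, 5^16 ≡ 45² = 2025 ≡ 19. Since 21 = 16 + 4 + 1, 5^21 ≡ 19·35·5: 19·35 = 665 ≡ 16, then 16·5 = 80 ≡ 21. So 5^21 ≡ 21 (mod 59).
Hence σ⁻¹(5) = 21.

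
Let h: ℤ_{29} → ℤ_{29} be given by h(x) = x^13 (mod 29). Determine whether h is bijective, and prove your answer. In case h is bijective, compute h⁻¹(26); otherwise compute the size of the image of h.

10

Since 29 is prime, the nonzero elements of ℤ_{29} form a cyclic group of order 28.
As gcd(13, 28) = 1, raising to the 13th power is a bijection on this group: if a^13 ≡ b^13 then (ab^{−1})^13 = 1, and the only element of order dividing gcd(13, 28) = 1 is 1, so a = b.
With h(0) = 0 this makes h injective on all of ℤ_{29}, hence bijective (finite equal-size domain and codomain). In particular h is bijective.
Since h is bijective, we find the preimage of 26. The inverse of x ↦ x^13 on (ℤ_{29})^× is x ↦ x^13, because 13·13 = 169 = 6·28 + 1 ≡ 1 (mod 28) and x^{28} = 1 for x ≠ 0 (Fermat). So h⁻¹(26) = 26^13 mod 29.
Repeated squaring mod 29: 26^1 ≡ 26, 26^2 ≡ 26² = 676 ≡ 9, 26^4 ≡ 9² = 81 ≡ 23, 26^8 ≡ 23² = 529 ≡ 7. Since 13 = 8 + 4 + 1, 26^13 ≡ 7·23·26: 7·23 = 161 ≡ 16, then 16·26 = 416 ≡ 10. So 26^13 ≡ 10 (mod 29).
Hence h⁻¹(26) = 10.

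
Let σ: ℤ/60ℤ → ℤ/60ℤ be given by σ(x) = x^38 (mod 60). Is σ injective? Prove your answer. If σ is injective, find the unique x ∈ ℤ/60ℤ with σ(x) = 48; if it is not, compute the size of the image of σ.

12

σ(2): Repeated squaring mod 60: 2^1 ≡ 2, 2^2 ≡ 2² = 4, 2^4 ≡ 4² = 16, 2^8 ≡ 16² = 256 ≡ 16, 2^16 ≡ 16² = 256 ≡ 16, 2^32 ≡ 16² = 256 ≡ 16. Since 38 = 32 + 4 + 2, 2^38 ≡ 16·16·4: 16·16 = 256 ≡ 16, then 16·4 = 64 ≡ 4. So 2^38 ≡ 4 (mod 60).
σ(8): Repeated squaring mod 60: 8^1 ≡ 8, 8^2 ≡ 8² = 64 ≡ 4, 8^4 ≡ 4² = 16, 8^8 ≡ 16² = 256 ≡ 16, 8^16 ≡ 16² = 256 ≡ 16, 8^32 ≡ 16² = 256 ≡ 16. Since 38 = 32 + 4 + 2, 8^38 ≡ 16·16·4: 16·16 = 256 ≡ 16, then 16·4 = 64 ≡ 4. So 8^38 ≡ 4 (mod 60).
So σ(2) = σ(8) = 4 while 2 ≠ 8, therefore σ is not injective.
Since σ is not injective, we determine |image(σ)|. Computing x^38 mod 60 for each x (by repeated squaring, reducing mod 60 at every step), the values σ(0), σ(1), …, σ(59) are: 0, 1, 4, 9, 16, 25, 36, 49, 4, 21, 40, 1, 24, 49, 16, 45, 16, 49, 24, 1, 40, 21, 4, 49, 36, 25, 16, 9, 4, 1, 0, 1, 4, 9, 16, 25, 36, 49, 4, 21, 40, 1, 24, 49, 16, 45, 16, 49, 24, 1, 40, 21, 4, 49, 36, 25, 16, 9, 4, 1.
The distinct values are {0, 1, 4, 9, 16, 21, 24, 25, 36, 40, 45, 49}; there are 12 of them.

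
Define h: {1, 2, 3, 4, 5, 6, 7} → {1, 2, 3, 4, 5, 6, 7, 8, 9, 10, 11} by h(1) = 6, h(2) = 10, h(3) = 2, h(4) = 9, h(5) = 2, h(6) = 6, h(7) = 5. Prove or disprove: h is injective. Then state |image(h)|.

5

h(3) = 2 = h(5) with 3 ≠ 5, so h is not injective.
The image of h is {2, 5, 6, 9, 10}, which has 5 elements.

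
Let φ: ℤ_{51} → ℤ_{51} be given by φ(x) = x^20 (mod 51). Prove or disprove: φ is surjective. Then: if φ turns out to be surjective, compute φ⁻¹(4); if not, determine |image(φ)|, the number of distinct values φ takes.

φ(1) = 1^20 = 1.
φ(4): Repeated squaring mod 51: 4^1 ≡ 4, 4^2 ≡ 4² = 16, 4^4 ≡ 16² = 256 ≡ 1, 4^8 ≡ 1² = 1, 4^16 ≡ 1² = 1. Since 20 = 16 + 4, 4^20 ≡ 1·1: 1·1 = 1. So 4^20 ≡ 1 (mod 51).
So φ(1) = φ(4) = 1 while 1 ≠ 4, thus φ is not injective.
A non-injective map from the 51-element set ℤ_{51} to itself takes at most 50 distinct values, so it cannot be surjective. Hence φ is not surjective.
Since φ is not surjective, we determine |image(φ)|. Computing x^20 mod 51 for each x (by repeated squaring, reducing mod 51 at every step), the values φ(0), φ(1), …, φ(50) are: 0, 1, 16, 30, 1, 13, 21, 4, 16, 33, 4, 4, 30, 1, 13, 33, 1, 34, 18, 16, 13, 18, 13, 4, 21, 16, 16, 21, 4, 13, 18, 13, 16, 18, 34, 1, 33, 13, 1, 30, 4, 4, 33, 16, 4, 21, 13, 1, 30, 16, 1.
The distinct values are {0, 1, 4, 13, 16, 18, 21, 30, 33, 34}; there are 10 of them.

10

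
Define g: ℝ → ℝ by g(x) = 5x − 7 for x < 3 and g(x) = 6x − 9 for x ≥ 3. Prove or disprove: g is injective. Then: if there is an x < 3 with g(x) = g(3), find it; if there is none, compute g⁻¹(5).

12/5

Both pieces are strictly increasing (slopes 5 and 6), so each is injective on its own interval.
The left piece maps (−∞, 3) onto (−∞, 8); the right piece maps [3, ∞) onto [9, ∞).
These images are disjoint, so no value is attained by both pieces. Hence g is injective.
Because the two images are disjoint, no x < 3 has g(x) = g(3), so we compute g⁻¹(5): 5 lies in (−∞, 8), so solve 5x − 7 = 5: x = (5 + 7)/5 = 12/5.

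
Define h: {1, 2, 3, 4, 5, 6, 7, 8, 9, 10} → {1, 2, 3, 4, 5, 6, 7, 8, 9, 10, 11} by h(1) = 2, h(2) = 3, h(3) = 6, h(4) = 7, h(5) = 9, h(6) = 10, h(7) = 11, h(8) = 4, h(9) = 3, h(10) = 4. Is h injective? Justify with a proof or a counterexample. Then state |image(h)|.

h(2) = 3 = h(9) with 2 ≠ 9, so h is not injective.
The image of h is {2, 3, 4, 6, 7, 9, 10, 11}, which has 8 elements.

8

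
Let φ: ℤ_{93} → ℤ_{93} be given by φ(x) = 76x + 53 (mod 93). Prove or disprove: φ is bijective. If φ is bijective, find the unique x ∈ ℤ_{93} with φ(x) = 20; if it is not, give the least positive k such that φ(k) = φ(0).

84

Recall that injectivity means: for all u, v in the domain, φ(u) = φ(v) implies u = v.
Suppose φ(u) = φ(v) in ℤ_{93}. Then 76u + 53 ≡ 76v + 53 (mod 93), so 76(u − v) ≡ 0 (mod 93).
Since gcd(76, 93) = 1, 76 is invertible modulo 93, so u − v ≡ 0 (mod 93), i.e. u = v.
We now compute 76⁻¹ mod 93 explicitly. Euclid's algorithm: 93 = 1·76 + 17, 76 = 4·17 + 8, 17 = 2·8 + 1; back-substituting gives 1 = 82·76 − 67·93, so 76⁻¹ ≡ 82 (mod 93).
For any y ∈ ℤ_{93}, x = 82(y − 53) mod 93 satisfies φ(x) = 76·82(y − 53) + 53 ≡ y (since 76·82 ≡ 1 mod 93). So every y has a preimage.
So φ is bijective.
Since φ is bijective, we find φ⁻¹(20): we need 76x ≡ 20 − 53 ≡ 60 (mod 93). Using 76⁻¹ = 82: x ≡ 82·60 = 4920 = 52·93 + 84, so x = 84.
Check: φ(84) = 76·84 + 53 = 6437 = 69·93 + 20 ≡ 20 (mod 93).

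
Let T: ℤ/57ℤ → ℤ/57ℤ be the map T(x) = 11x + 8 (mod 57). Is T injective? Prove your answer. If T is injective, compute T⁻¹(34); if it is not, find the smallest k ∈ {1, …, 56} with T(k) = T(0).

49

Recall: T is injective when T(x_1) = T(x_2) forces x_1 = x_2.
Suppose T(x_1) = T(x_2) in ℤ/57ℤ. Then 11x_1 + 8 ≡ 11x_2 + 8 (mod 57), so 11(x_1 − x_2) ≡ 0 (mod 57).
Since gcd(11, 57) = 1, 11 is invertible modulo 57, therefore x_1 − x_2 ≡ 0 (mod 57), i.e. x_1 = x_2.
Thus T is injective.
We now compute 11⁻¹ mod 57 explicitly. Euclid's algorithm: 57 = 5·11 + 2, 11 = 5·2 + 1; back-substituting gives 1 = 26·11 − 5·57, so 11⁻¹ ≡ 26 (mod 57).
Since T is injective, we find T⁻¹(34): we need 11x ≡ 34 − 8 ≡ 26 (mod 57). Using 11⁻¹ = 26: x ≡ 26·26 = 676 = 11·57 + 49, so x = 49.
Check: T(49) = 11·49 + 8 = 547 = 9·57 + 34 ≡ 34 (mod 57).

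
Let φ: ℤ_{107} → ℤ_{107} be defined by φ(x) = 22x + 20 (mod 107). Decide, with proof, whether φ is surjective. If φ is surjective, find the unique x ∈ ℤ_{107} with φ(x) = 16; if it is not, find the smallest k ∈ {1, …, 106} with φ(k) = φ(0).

29

Since gcd(22, 107) = 1, 22 is invertible modulo 107. Euclid's algorithm: 107 = 4·22 + 19, 22 = 1·19 + 3, 19 = 6·3 + 1; back-substituting gives 1 = 73·22 − 15·107, so 22⁻¹ ≡ 73 (mod 107).
For any y ∈ ℤ_{107}, x = 73(y − 20) mod 107 satisfies φ(x) = 22·73(y − 20) + 20 ≡ y (since 22·73 ≡ 1 mod 107). So every y has a preimage.
Therefore φ is surjective.
Since φ is surjective, we find φ⁻¹(16): we need 22x ≡ 16 − 20 ≡ 103 (mod 107). Using 22⁻¹ = 73: x ≡ 73·103 = 7519 = 70·107 + 29, so x = 29.
Check: φ(29) = 22·29 + 20 = 658 = 6·107 + 16 ≡ 16 (mod 107).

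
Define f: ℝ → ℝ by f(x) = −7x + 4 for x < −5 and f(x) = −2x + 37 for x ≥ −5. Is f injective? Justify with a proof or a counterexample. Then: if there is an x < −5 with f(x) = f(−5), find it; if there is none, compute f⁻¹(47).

-43/7

Both pieces are strictly decreasing (slopes −7 and −2), so each is injective on its own interval.
The left piece maps (−∞, −5) onto (39, ∞); the right piece maps [−5, ∞) onto (−∞, 47].
These images overlap. In particular f(−5) = 47 (right piece), and solving −7x + 4 = 47 on the left piece gives x = −43/7 < −5.
So f(−43/7) = f(−5) with −43/7 ≠ −5, and f is not injective. This x = −43/7 is the requested value below −5.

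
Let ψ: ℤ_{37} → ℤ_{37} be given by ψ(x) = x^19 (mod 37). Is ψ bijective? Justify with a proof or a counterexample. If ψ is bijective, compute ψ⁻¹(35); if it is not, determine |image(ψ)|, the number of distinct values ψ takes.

Since 37 is prime, the nonzero elements of ℤ_{37} form a cyclic group of order 36.
As gcd(19, 36) = 1, raising to the 19th power is a bijection on this group: if s^19 ≡ t^19 then (st^{−1})^19 = 1, and the only element of order dividing gcd(19, 36) = 1 is 1, so s = t.
With ψ(0) = 0 this makes ψ injective on all of ℤ_{37}, hence bijective (finite equal-size domain and codomain). In particular ψ is bijective.
Since ψ is bijective, we find the preimage of 35. The inverse of x ↦ x^19 on (ℤ_{37})^× is x ↦ x^19, because 19·19 = 361 = 10·36 + 1 ≡ 1 (mod 36) and x^{36} = 1 for x ≠ 0 (Fermat). So ψ⁻¹(35) = 35^19 mod 37.
Repeated squaring mod 37: 35^1 ≡ 35, 35^2 ≡ 35² = 1225 ≡ 4, 35^4 ≡ 4² = 16, 35^8 ≡ 16² = 256 ≡ 34, 35^16 ≡ 34² = 1156 ≡ 9. Since 19 = 16 + 2 + 1, 35^19 ≡ 9·4·35: 9·4 = 36, then 36·35 = 1260 ≡ 2. So 35^19 ≡ 2 (mod 37).
Hence ψ⁻¹(35) = 2.

2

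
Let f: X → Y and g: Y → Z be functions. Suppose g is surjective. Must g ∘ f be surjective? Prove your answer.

not surjective

No. Take X = {1}, Y = Z = {1, 2, 3}, f(1) = 1, and g = identity (surjective).
Then (g ∘ f)(1) = 1, and 3 ∈ Z has no preimage under g ∘ f, so g ∘ f is not surjective.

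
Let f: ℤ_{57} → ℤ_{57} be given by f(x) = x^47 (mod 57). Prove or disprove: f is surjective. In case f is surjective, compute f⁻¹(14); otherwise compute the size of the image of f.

Computing x^47 mod 57 for each x (by repeated squaring, reducing mod 57 at every step), the values f(0), f(1), …, f(56) are: 0, 1, 53, 48, 16, 44, 36, 49, 50, 24, 52, 26, 27, 40, 32, 3, 28, 23, 18, 19, 20, 15, 10, 35, 6, 55, 11, 12, 43, 14, 45, 46, 2, 51, 22, 47, 42, 37, 38, 39, 34, 29, 54, 25, 17, 30, 31, 5, 33, 7, 8, 21, 13, 41, 9, 4, 56.
Every element of ℤ_{57} appears exactly once in this list, so f is a bijection, and in particular surjective.
Since f is surjective, we read off the preimage of 14 from the same table: f(29) = 14, so f⁻¹(14) = 29.

29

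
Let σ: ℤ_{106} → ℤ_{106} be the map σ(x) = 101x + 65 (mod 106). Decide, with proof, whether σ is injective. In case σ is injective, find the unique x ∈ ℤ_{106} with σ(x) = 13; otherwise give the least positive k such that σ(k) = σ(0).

Suppose σ(u) = σ(v) in ℤ_{106}. Then 101u + 65 ≡ 101v + 65 (mod 106), hence 101(u − v) ≡ 0 (mod 106).
Since gcd(101, 106) = 1, 101 is invertible modulo 106, hence u − v ≡ 0 (mod 106), i.e. u = v.
Thus σ is injective.
We now compute 101⁻¹ mod 106 explicitly. Euclid's algorithm: 106 = 1·101 + 5, 101 = 20·5 + 1; back-substituting gives 1 = 21·101 − 20·106, so 101⁻¹ ≡ 21 (mod 106).
Since σ is injective, we find σ⁻¹(13): we need 101x ≡ 13 − 65 ≡ 54 (mod 106). Using 101⁻¹ = 21: x ≡ 21·54 = 1134 = 10·106 + 74, so x = 74.
Check: σ(74) = 101·74 + 65 = 7539 = 71·106 + 13 ≡ 13 (mod 106).

74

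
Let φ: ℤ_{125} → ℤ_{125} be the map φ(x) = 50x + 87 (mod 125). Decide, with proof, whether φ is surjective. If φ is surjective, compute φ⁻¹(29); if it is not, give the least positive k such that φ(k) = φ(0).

Since gcd(50, 125) = 25, we have 50x ≡ 0 (mod 25) for all x, so φ(x) ≡ 12 (mod 25).
But 0 ≢ 12 (mod 25), so 0 ∈ ℤ_{125} has no preimage. Thus φ is not surjective.
Since φ is not surjective, we find the least positive k with φ(k) = φ(0): this means 50k ≡ 0 (mod 125), i.e. 125 ∣ 50k. Since gcd(50, 125) = 25, dividing through by 25 this holds exactly when 5 ∣ 2k, and as gcd(2, 5) = 1, exactly when 5 ∣ k.
The smallest positive such k is 5.

5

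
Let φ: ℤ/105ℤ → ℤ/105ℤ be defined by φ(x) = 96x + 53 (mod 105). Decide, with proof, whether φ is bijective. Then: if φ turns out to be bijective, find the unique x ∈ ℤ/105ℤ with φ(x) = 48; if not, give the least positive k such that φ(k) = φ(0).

35

We have gcd(96, 105) = 3 > 1. Taking a = 0 and b = 35: φ(0) = 53 and φ(35) = 96·35 + 53 = 3413 ≡ 53 (mod 105).
So φ(0) = φ(35) while 0 ≠ 35, thus φ is not injective, hence not bijective.
Since φ is not bijective, we find the least positive k with φ(k) = φ(0): this means 96k ≡ 0 (mod 105), i.e. 105 ∣ 96k. Since gcd(96, 105) = 3, dividing through by 3 this holds exactly when 35 ∣ 32k, and as gcd(32, 35) = 1, exactly when 35 ∣ k.
The smallest positive such k is 35.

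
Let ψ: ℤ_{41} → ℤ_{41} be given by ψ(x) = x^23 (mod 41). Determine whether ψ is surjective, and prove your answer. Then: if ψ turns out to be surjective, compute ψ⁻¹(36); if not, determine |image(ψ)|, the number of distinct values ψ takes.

Since 41 is prime, the nonzero elements of ℤ_{41} form a cyclic group of order 40.
As gcd(23, 40) = 1, raising to the 23rd power is a bijection on this group: if a^23 ≡ b^23 then (ab^{−1})^23 = 1, and the only element of order dividing gcd(23, 40) = 1 is 1, so a = b.
With ψ(0) = 0 this makes ψ injective on all of ℤ_{41}, hence bijective (finite equal-size domain and codomain). In particular ψ is surjective.
Since ψ is surjective, we find the preimage of 36. The inverse of x ↦ x^23 on (ℤ_{41})^× is x ↦ x^7, because 23·7 = 161 = 4·40 + 1 ≡ 1 (mod 40) and x^{40} = 1 for x ≠ 0 (Fermat). So ψ⁻¹(36) = 36^7 mod 41.
Repeated squaring mod 41: 36^1 ≡ 36, 36^2 ≡ 36² = 1296 ≡ 25, 36^4 ≡ 25² = 625 ≡ 10. Since 7 = 4 + 2 + 1, 36^7 ≡ 10·25·36: 10·25 = 250 ≡ 4, then 4·36 = 144 ≡ 21. So 36^7 ≡ 21 (mod 41).
Hence ψ⁻¹(36) = 21.

21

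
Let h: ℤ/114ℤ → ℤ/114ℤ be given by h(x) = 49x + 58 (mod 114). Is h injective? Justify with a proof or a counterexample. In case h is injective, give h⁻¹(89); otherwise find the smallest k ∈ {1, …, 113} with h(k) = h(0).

By definition, h is injective if h(s) = h(t) implies s = t.
Suppose h(s) = h(t) in ℤ/114ℤ. Then 49s + 58 ≡ 49t + 58 (mod 114), thus 49(s − t) ≡ 0 (mod 114).
Since gcd(49, 114) = 1, 49 is invertible modulo 114, hence s − t ≡ 0 (mod 114), i.e. s = t.
Thus h is injective.
We now compute 49⁻¹ mod 114 explicitly. Euclid's algorithm: 114 = 2·49 + 16, 49 = 3·16 + 1; back-substituting gives 1 = 7·49 − 3·114, so 49⁻¹ ≡ 7 (mod 114).
Since h is injective, we compute h⁻¹(89): solve 49x + 58 ≡ 89 (mod 114), i.e. 49x ≡ 31 (mod 114).
Multiplying by 49⁻¹ = 7 gives x ≡ 7·31 = 217 = 1·114 + 103 ≡ 103 (mod 114).
Check: h(103) = 49·103 + 58 = 5105 = 44·114 + 89 ≡ 89 (mod 114).

103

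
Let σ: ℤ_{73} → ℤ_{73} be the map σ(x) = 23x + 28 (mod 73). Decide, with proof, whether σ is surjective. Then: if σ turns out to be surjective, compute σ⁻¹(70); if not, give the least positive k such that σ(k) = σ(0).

5

By definition, surjectivity means every element of the codomain has a preimage under σ.
Since gcd(23, 73) = 1, 23 is invertible modulo 73. Euclid's algorithm: 73 = 3·23 + 4, 23 = 5·4 + 3, 4 = 1·3 + 1; back-substituting gives 1 = 54·23 − 17·73, so 23⁻¹ ≡ 54 (mod 73).
For any y ∈ ℤ_{73}, x = 54(y − 28) mod 73 satisfies σ(x) = 23·54(y − 28) + 28 ≡ y (since 23·54 ≡ 1 mod 73). So every y has a preimage.
Thus σ is surjective.
Since σ is surjective, we find σ⁻¹(70): we need 23x ≡ 70 − 28 ≡ 42 (mod 73). Using 23⁻¹ = 54: x ≡ 54·42 = 2268 = 31·73 + 5, so x = 5.
Check: σ(5) = 23·5 + 28 = 143 = 1·73 + 70 ≡ 70 (mod 73).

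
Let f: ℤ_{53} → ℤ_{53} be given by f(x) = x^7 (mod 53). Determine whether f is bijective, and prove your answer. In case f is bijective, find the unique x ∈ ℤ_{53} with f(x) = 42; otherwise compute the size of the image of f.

Since 53 is prime, the nonzero elements of ℤ_{53} form a cyclic group of order 52.
As gcd(7, 52) = 1, raising to the 7th power is a bijection on this group: if u^7 ≡ v^7 then (uv^{−1})^7 = 1, and the only element of order dividing gcd(7, 52) = 1 is 1, so u = v.
With f(0) = 0 this makes f injective on all of ℤ_{53}, hence bijective (finite equal-size domain and codomain). In particular f is bijective.
Since f is bijective, we find the preimage of 42. The inverse of x ↦ x^7 on (ℤ_{53})^× is x ↦ x^15, because 7·15 = 105 = 2·52 + 1 ≡ 1 (mod 52) and x^{52} = 1 for x ≠ 0 (Fermat). So f⁻¹(42) = 42^15 mod 53.
Repeated squaring mod 53: 42^1 ≡ 42, 42^2 ≡ 42² = 1764 ≡ 15, 42^4 ≡ 15² = 225 ≡ 13, 42^8 ≡ 13² = 169 ≡ 10. Since 15 = 8 + 4 + 2 + 1, 42^15 ≡ 10·13·15·42: 10·13 = 130 ≡ 24, then 24·15 = 360 ≡ 42, then 42·42 = 1764 ≡ 15. So 42^15 ≡ 15 (mod 53).
Hence f⁻¹(42) = 15.

15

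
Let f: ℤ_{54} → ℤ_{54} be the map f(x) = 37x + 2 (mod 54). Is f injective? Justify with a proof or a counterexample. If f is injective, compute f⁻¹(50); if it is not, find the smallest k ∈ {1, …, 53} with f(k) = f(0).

48

Recall: f is injective if f(a) = f(b) implies a = b.
Suppose f(a) = f(b) in ℤ_{54}. Then 37a + 2 ≡ 37b + 2 (mod 54), hence 37(a − b) ≡ 0 (mod 54).
Since gcd(37, 54) = 1, 37 is invertible modulo 54, so a − b ≡ 0 (mod 54), i.e. a = b.
Therefore f is injective.
We now compute 37⁻¹ mod 54 explicitly. Euclid's algorithm: 54 = 1·37 + 17, 37 = 2·17 + 3, 17 = 5·3 + 2, 3 = 1·2 + 1; back-substituting gives 1 = 19·37 − 13·54, so 37⁻¹ ≡ 19 (mod 54).
Since f is injective, we compute f⁻¹(50): solve 37x + 2 ≡ 50 (mod 54), i.e. 37x ≡ 48 (mod 54).
Multiplying by 37⁻¹ = 19 gives x ≡ 19·48 = 912 = 16·54 + 48 ≡ 48 (mod 54).
Check: f(48) = 37·48 + 2 = 1778 = 32·54 + 50 ≡ 50 (mod 54).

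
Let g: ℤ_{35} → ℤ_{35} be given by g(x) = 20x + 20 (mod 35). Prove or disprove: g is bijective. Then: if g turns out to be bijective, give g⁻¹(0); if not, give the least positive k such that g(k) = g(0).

7

We have gcd(20, 35) = 5 > 1. Taking s = 0 and t = 7: g(0) = 20 and g(7) = 20·7 + 20 = 160 ≡ 20 (mod 35).
So g(0) = g(7) while 0 ≠ 7, therefore g is not injective, hence not bijective.
Since g is not bijective, we find the least positive k with g(k) = g(0): this means 20k ≡ 0 (mod 35), i.e. 35 ∣ 20k. Since gcd(20, 35) = 5, dividing through by 5 this holds exactly when 7 ∣ 4k, and as gcd(4, 7) = 1, exactly when 7 ∣ k.
The smallest positive such k is 7.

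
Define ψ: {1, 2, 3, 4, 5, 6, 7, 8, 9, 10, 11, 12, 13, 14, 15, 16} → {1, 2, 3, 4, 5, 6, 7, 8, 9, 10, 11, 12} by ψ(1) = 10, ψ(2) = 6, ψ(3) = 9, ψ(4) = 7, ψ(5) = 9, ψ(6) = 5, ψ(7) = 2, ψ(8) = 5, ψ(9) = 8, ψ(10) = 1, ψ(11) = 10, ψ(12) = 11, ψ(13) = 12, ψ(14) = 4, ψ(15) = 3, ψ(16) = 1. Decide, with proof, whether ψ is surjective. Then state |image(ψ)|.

12

Every element of the codomain has a preimage: 1 = ψ(10), 2 = ψ(7), 3 = ψ(15), 4 = ψ(14), 5 = ψ(6), 6 = ψ(2), 7 = ψ(4), 8 = ψ(9), 9 = ψ(3), 10 = ψ(1), 11 = ψ(12), 12 = ψ(13).
So ψ is surjective.
The image of ψ is {1, 2, 3, 4, 5, 6, 7, 8, 9, 10, 11, 12}, which has 12 elements.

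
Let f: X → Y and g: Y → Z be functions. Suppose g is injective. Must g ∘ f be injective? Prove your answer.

No. Take X = {0, 1}, Y = Z = {0, 1, 2, 3}, f(0) = f(1) = 0, and g = identity (injective).
Then (g ∘ f)(0) = (g ∘ f)(1) = 0 with 0 ≠ 1, so g ∘ f is not injective.

not injective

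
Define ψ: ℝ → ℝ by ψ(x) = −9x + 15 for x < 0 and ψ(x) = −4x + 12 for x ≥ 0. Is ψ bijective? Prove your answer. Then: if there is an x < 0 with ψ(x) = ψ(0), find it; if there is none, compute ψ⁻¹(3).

9/4

Both pieces are strictly decreasing (slopes −9 and −4), so each is injective on its own interval.
The left piece maps (−∞, 0) onto (15, ∞); the right piece maps [0, ∞) onto (−∞, 12].
The images leave a gap (15 has no preimage), so ψ is not surjective, hence not bijective.
Because the two images are disjoint, no x < 0 has ψ(x) = ψ(0), so we compute ψ⁻¹(3): 3 lies in (−∞, 12], so solve −4x + 12 = 3: x = (3 − 12)/(−4) = 9/4.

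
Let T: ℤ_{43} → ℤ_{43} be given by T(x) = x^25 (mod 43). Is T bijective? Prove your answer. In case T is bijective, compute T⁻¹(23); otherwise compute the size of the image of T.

38

Since 43 is prime, the nonzero elements of ℤ_{43} form a cyclic group of order 42.
As gcd(25, 42) = 1, raising to the 25th power is a bijection on this group: if s^25 ≡ t^25 then (st^{−1})^25 = 1, and the only element of order dividing gcd(25, 42) = 1 is 1, so s = t.
With T(0) = 0 this makes T injective on all of ℤ_{43}, hence bijective (finite equal-size domain and codomain). In particular T is bijective.
Since T is bijective, we find the preimage of 23. The inverse of x ↦ x^25 on (ℤ_{43})^× is x ↦ x^37, because 25·37 = 925 = 22·42 + 1 ≡ 1 (mod 42) and x^{42} = 1 for x ≠ 0 (Fermat). So T⁻¹(23) = 23^37 mod 43.
Repeated squaring mod 43: 23^1 ≡ 23, 23^2 ≡ 23² = 529 ≡ 13, 23^4 ≡ 13² = 169 ≡ 40, 23^8 ≡ 40² = 1600 ≡ 9, 23^16 ≡ 9² = 81 ≡ 38, 23^32 ≡ 38² = 1444 ≡ 25. Since 37 = 32 + 4 + 1, 23^37 ≡ 25·40·23: 25·40 = 1000 ≡ 11, then 11·23 = 253 ≡ 38. So 23^37 ≡ 38 (mod 43).
Hence T⁻¹(23) = 38.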